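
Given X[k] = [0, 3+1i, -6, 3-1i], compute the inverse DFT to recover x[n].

x[n] = (1/4) Σ(k=0 to 3) X[k] · e^(2πikn/4)

Computing each x[n]:
x[0] = 0
x[1] = 1
x[2] = -3
x[3] = 2

x = [0, 1, -3, 2]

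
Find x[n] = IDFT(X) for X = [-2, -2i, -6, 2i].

x[n] = (1/4) Σ(k=0 to 3) X[k] · e^(2πikn/4)

Computing each x[n]:
x[0] = -2
x[1] = 2
x[2] = -2
x[3] = 0

x = [-2, 2, -2, 0]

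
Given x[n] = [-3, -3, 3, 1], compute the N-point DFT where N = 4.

X[k] = Σ(n=0 to 3) x[n] · ω_4^(nk)
where ω_4 = e^(-2πi/4)

Computing each X[k]:
X[0] = -2
X[1] = -6+4i
X[2] = 2
X[3] = -6-4i

X = [-2, -6+4i, 2, -6-4i]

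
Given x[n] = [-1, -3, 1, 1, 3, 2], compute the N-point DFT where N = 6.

X[k] = Σ(n=0 to 5) x[n] · ω_6^(nk)
where ω_6 = e^(-2πi/6)

Computing each X[k]:
X[0] = 3
X[1] = -4.5000+6.0622i
X[2] = -1.5000+2.5981i
X[3] = 3
X[4] = -1.5000-2.5981i
X[5] = -4.5000-6.0622i

X = [3, -4.5000+6.0622i, -1.5000+2.5981i, 3, -1.5000-2.5981i, -4.5000-6.0622i]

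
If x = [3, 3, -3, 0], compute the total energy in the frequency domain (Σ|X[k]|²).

Parseval: Σ|x[n]|² = (1/N)Σ|X[k]|², so Σ|X[k]|² = N·Σ|x[n]|² = 4·27.0000

Σ|X[k]|² = N·Σ|x[n]|² = 4·27.0000 = 108.0000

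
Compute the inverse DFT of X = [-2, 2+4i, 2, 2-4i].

x[n] = (1/4) Σ(k=0 to 3) X[k] · e^(2πikn/4)

Computing each x[n]:
x[0] = 1
x[1] = -3
x[2] = -1
x[3] = 1

x = [1, -3, -1, 1]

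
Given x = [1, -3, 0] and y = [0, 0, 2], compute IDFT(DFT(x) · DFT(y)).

(x ⊛ y)[n] = Σ(m=0 to 2) x[m] · y[(n-m) mod 3]

Computing each output sample:
(x ⊛ y)[0] = -6
(x ⊛ y)[1] = 0
(x ⊛ y)[2] = 2

x ⊛ y = [-6, 0, 2]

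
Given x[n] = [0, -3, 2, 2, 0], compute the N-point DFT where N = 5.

X[k] = Σ(n=0 to 4) x[n] · ω_5^(nk)
where ω_5 = e^(-2πi/5)

Computing each X[k]:
X[0] = 1
X[1] = -4.1631+2.8532i
X[2] = 3.6631+1.7634i
X[3] = 3.6631-1.7634i
X[4] = -4.1631-2.8532i

X = [1, -4.1631+2.8532i, 3.6631+1.7634i, 3.6631-1.7634i, -4.1631-2.8532i]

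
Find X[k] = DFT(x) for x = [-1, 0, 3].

X[k] = Σ(n=0 to 2) x[n] · ω_3^(nk)
where ω_3 = e^(-2πi/3)

Computing each X[k]:
X[0] = 2
X[1] = -2.5000+2.5981i
X[2] = -2.5000-2.5981i

X = [2, -2.5000+2.5981i, -2.5000-2.5981i]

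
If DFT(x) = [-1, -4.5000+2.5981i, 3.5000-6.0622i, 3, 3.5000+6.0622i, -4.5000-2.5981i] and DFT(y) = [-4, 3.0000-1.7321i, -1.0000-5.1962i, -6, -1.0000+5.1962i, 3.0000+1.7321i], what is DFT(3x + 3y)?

By linearity: DFT(3x + 3y) = 3·DFT(x) + 3·DFT(y)
= 3·[-1, -4.5000+2.5981i, 3.5000-6.0622i, 3, 3.5000+6.0622i, -4.5000-2.5981i] + 3·[-4, 3.0000-1.7321i, -1.0000-5.1962i, -6, -1.0000+5.1962i, 3.0000+1.7321i]

Computing element-wise:
Z[0] = 3·(-1) + 3·(-4) = -15
Z[1] = 3·(-4.5000+2.5981i) + 3·(3.0000-1.7321i) = -4.5000+2.5980i
Z[2] = 3·(3.5000-6.0622i) + 3·(-1.0000-5.1962i) = 7.5000-33.7752i
Z[3] = 3·(3) + 3·(-6) = -9
Z[4] = 3·(3.5000+6.0622i) + 3·(-1.0000+5.1962i) = 7.5000+33.7752i
Z[5] = 3·(-4.5000-2.5981i) + 3·(3.0000+1.7321i) = -4.5000-2.5980i

DFT(3x + 3y) = 3·X + 3·Y = [-15, -4.5000+2.5980i, 7.5000-33.7752i, -9, 7.5000+33.7752i, -4.5000-2.5980i]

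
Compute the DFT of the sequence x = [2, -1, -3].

X[k] = Σ(n=0 to 2) x[n] · ω_3^(nk)
where ω_3 = e^(-2πi/3)

Computing each X[k]:
X[0] = -2
X[1] = 4.0000-1.7321i
X[2] = 4.0000+1.7321i

X = [-2, 4.0000-1.7321i, 4.0000+1.7321i]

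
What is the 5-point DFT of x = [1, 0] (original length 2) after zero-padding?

Original 2-point DFT: [1, 1]
Zero-padded 5-point DFT provides frequency interpolation.

DFT_5([x, 0, ...]) = [1, 1, 1, 1, 1]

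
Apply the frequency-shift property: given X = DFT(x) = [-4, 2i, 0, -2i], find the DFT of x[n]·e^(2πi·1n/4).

Modulation property: DFT(ω_4^(-1n)·x[n]) = X[(k-1) mod 4], so circularly shift X by 1 positions.

X[k-1] = [-2i, -4, 2i, 0]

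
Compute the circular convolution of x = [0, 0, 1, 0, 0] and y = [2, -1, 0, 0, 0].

(x ⊛ y)[n] = Σ(m=0 to 4) x[m] · y[(n-m) mod 5]

Computing each output sample:
(x ⊛ y)[0] = 0
(x ⊛ y)[1] = 0
(x ⊛ y)[2] = 2
(x ⊛ y)[3] = -1
(x ⊛ y)[4] = 0

x ⊛ y = [0, 0, 2, -1, 0]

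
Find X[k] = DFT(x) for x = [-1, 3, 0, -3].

X[k] = Σ(n=0 to 3) x[n] · ω_4^(nk)
where ω_4 = e^(-2πi/4)

Computing each X[k]:
X[0] = -1
X[1] = -1-6i
X[2] = -1
X[3] = -1+6i

X = [-1, -1-6i, -1, -1+6i]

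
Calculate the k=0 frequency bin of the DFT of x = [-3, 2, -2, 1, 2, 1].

X[0] = Σ(n=0 to 5) x[n] · ω_6^0 = Σ x[n]
= (-3) + (2) + (-2) + (1) + (2) + (1)

X[0] = 1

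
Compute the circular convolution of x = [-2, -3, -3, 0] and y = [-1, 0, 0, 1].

(x ⊛ y)[n] = Σ(m=0 to 3) x[m] · y[(n-m) mod 4]

Computing each output sample:
(x ⊛ y)[0] = -1
(x ⊛ y)[1] = 0
(x ⊛ y)[2] = 3
(x ⊛ y)[3] = -2

x ⊛ y = [-1, 0, 3, -2]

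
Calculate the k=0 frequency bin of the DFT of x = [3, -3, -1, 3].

X[0] = Σ(n=0 to 3) x[n] · ω_4^0 = Σ x[n]
= (3) + (-3) + (-1) + (3)

X[0] = 2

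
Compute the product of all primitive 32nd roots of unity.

The primitive 32nd roots of unity are ω_32^k for k coprime to 32: k ∈ {1, 3, 5, 7, 9, 11, 13, 15, 17, 19, 21, 23, 25, 27, 29, 31}
Their product equals the constant term of the cyclotomic polynomial Φ_32(x) up to sign.
For n ≥ 3, the product of all primitive nth roots of unity is 1. (For n=1 it is 1; for n=2 it is -1.)

1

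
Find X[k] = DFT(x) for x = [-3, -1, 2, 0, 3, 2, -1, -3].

X[k] = Σ(n=0 to 7) x[n] · ω_8^(nk)
where ω_8 = e^(-2πi/8)

Computing each X[k]:
X[0] = -1
X[1] = -10.2426-3.0000i
X[2] = -1-4i
X[3] = -1.7574+3.0000i
X[4] = 3
X[5] = -1.7574-3.0000i
X[6] = -1+4i
X[7] = -10.2426+3.0000i

X = [-1, -10.2426-3.0000i, -1-4i, -1.7574+3.0000i, 3, -1.7574-3.0000i, -1+4i, -10.2426+3.0000i]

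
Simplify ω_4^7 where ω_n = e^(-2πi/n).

Since ω_4^4 = 1, powers reduce modulo 4.
7 mod 4 = 3
So ω_4^7 = ω_4^3 = e^(-2πi·3/4)

ω_4^7 = ω_4^3 = 1i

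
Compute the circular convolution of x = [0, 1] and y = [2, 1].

(x ⊛ y)[n] = Σ(m=0 to 1) x[m] · y[(n-m) mod 2]

Computing each output sample:
(x ⊛ y)[0] = 1
(x ⊛ y)[1] = 2

x ⊛ y = [1, 2]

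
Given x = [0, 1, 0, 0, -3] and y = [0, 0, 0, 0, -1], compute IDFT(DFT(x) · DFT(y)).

(x ⊛ y)[n] = Σ(m=0 to 4) x[m] · y[(n-m) mod 5]

Computing each output sample:
(x ⊛ y)[0] = -1
(x ⊛ y)[1] = 0
(x ⊛ y)[2] = 0
(x ⊛ y)[3] = 3
(x ⊛ y)[4] = 0

x ⊛ y = [-1, 0, 0, 3, 0]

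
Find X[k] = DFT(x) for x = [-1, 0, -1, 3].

X[k] = Σ(n=0 to 3) x[n] · ω_4^(nk)
where ω_4 = e^(-2πi/4)

Computing each X[k]:
X[0] = 1
X[1] = 3i
X[2] = -5
X[3] = -3i

X = [1, 3i, -5, -3i]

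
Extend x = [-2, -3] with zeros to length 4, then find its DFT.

Original 2-point DFT: [-5, 1]
Zero-padded 4-point DFT provides frequency interpolation.

DFT_4([x, 0, ...]) = [-5, -2+3i, 1, -2-3i]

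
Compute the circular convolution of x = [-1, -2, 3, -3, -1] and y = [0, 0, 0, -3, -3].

(x ⊛ y)[n] = Σ(m=0 to 4) x[m] · y[(n-m) mod 5]

Computing each output sample:
(x ⊛ y)[0] = -3
(x ⊛ y)[1] = 0
(x ⊛ y)[2] = 12
(x ⊛ y)[3] = 6
(x ⊛ y)[4] = 9

x ⊛ y = [-3, 0, 12, 6, 9]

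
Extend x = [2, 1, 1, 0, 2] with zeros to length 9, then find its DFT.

Original 5-point DFT: [6, 2.1180+0.3633i, -0.1180+1.5388i, -0.1180-1.5388i, 2.1180-0.3633i]
Zero-padded 9-point DFT provides frequency interpolation.

DFT_9([x, 0, ...]) = [6, 1.0603-2.3116i, 2.7660-0.0413i, -1.7321i, 2.1736+2.2704i, 2.1736-2.2704i, 1.7321i, 2.7660+0.0413i, 1.0603+2.3116i]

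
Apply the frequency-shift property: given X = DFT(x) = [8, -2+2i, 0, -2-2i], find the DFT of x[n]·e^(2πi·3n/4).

Modulation property: DFT(ω_4^(-3n)·x[n]) = X[(k-3) mod 4], so circularly shift X by 3 positions.

X[k-3] = [-2+2i, 0, -2-2i, 8]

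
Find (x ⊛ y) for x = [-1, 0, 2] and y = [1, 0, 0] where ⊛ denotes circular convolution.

(x ⊛ y)[n] = Σ(m=0 to 2) x[m] · y[(n-m) mod 3]

Computing each output sample:
(x ⊛ y)[0] = -1
(x ⊛ y)[1] = 0
(x ⊛ y)[2] = 2

x ⊛ y = [-1, 0, 2]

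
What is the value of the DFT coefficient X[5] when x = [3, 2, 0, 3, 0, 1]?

X[5] = Σ(n=0 to 5) x[n] · ω_6^(5n) where ω_6 = e^(-2πi/6)
= (3)·ω_6^0 + (2)·ω_6^5 + (0)·ω_6^10 + (3)·ω_6^15 + (0)·ω_6^20 + (1)·ω_6^25

X[5] = 1.5000+0.8660i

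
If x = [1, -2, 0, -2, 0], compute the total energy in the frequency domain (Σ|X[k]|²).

Parseval: Σ|x[n]|² = (1/N)Σ|X[k]|², so Σ|X[k]|² = N·Σ|x[n]|² = 5·9.0000

Σ|X[k]|² = N·Σ|x[n]|² = 5·9.0000 = 45.0000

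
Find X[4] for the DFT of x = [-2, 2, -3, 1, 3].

X[4] = Σ(n=0 to 4) x[n] · ω_5^(4n) where ω_5 = e^(-2πi/5)
= (-2)·ω_5^0 + (2)·ω_5^4 + (-3)·ω_5^8 + (1)·ω_5^12 + (3)·ω_5^16

X[4] = 1.1631-3.3022i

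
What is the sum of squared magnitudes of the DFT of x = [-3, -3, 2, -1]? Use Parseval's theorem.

Parseval: Σ|x[n]|² = (1/N)Σ|X[k]|², so Σ|X[k]|² = N·Σ|x[n]|² = 4·23.0000

Σ|X[k]|² = N·Σ|x[n]|² = 4·23.0000 = 92.0000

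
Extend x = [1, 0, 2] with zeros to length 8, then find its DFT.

Original 3-point DFT: [3, 1.7321i, -1.7321i]
Zero-padded 8-point DFT provides frequency interpolation.

DFT_8([x, 0, ...]) = [3, 1-2i, -1, 1+2i, 3, 1-2i, -1, 1+2i]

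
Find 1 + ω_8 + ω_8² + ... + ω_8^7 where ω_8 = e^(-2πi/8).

Sum of all nth roots of unity equals 0 for n > 1 (geometric series with r ≠ 1).

0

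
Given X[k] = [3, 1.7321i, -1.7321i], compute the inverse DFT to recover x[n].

x[n] = (1/3) Σ(k=0 to 2) X[k] · e^(2πikn/3)

Computing each x[n]:
x[0] = 1
x[1] = 0
x[2] = 2

x = [1, 0, 2]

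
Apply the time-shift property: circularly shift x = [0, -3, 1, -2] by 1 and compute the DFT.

Time shift by 1: X_shifted[k] = ω_4^(1k) · X[k]
Shifted x = [-2, 0, -3, 1]

DFT(x[n-1]) = [-4, 1+1i, -6, 1-1i]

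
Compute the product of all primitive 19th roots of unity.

The primitive 19th roots of unity are ω_19^k for k coprime to 19: k ∈ {1, 2, 3, 4, 5, 6, 7, 8, 9, 10, 11, 12, 13, 14, 15, 16, 17, 18}
Their product equals the constant term of the cyclotomic polynomial Φ_19(x) up to sign.
For n ≥ 3, the product of all primitive nth roots of unity is 1. (For n=1 it is 1; for n=2 it is -1.)

1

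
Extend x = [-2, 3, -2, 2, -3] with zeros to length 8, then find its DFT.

Original 5-point DFT: [-2, -2.0000-3.3552i, -2.0000-7.3309i, -2.0000+7.3309i, -2.0000+3.3552i]
Zero-padded 8-point DFT provides frequency interpolation.

DFT_8([x, 0, ...]) = [-2, 1.7071-1.5355i, -3-1i, 0.2929-5.5355i, -12, 0.2929+5.5355i, -3+1i, 1.7071+1.5355i]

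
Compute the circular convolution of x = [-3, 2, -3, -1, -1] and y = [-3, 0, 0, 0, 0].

(x ⊛ y)[n] = Σ(m=0 to 4) x[m] · y[(n-m) mod 5]

Computing each output sample:
(x ⊛ y)[0] = 9
(x ⊛ y)[1] = -6
(x ⊛ y)[2] = 9
(x ⊛ y)[3] = 3
(x ⊛ y)[4] = 3

x ⊛ y = [9, -6, 9, 3, 3]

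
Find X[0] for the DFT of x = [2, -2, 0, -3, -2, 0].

X[0] = Σ(n=0 to 5) x[n] · ω_6^0 = Σ x[n]
= (2) + (-2) + (0) + (-3) + (-2) + (0)

X[0] = -5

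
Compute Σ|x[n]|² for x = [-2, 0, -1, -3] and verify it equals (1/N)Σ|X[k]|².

Time domain:
Σ|x[n]|² = |-2|² + |0|² + |-1|² + |-3|² = 14.0000

Frequency domain:
(1/4)Σ|X[k]|² = (1/4)(|-6|² + |-1-3i|² + |0|² + |-1+3i|²) = (1/4)·56.0000 = 14.0000

Both sides agree, confirming Parseval's theorem.

Σ|x[n]|² = (1/N)Σ|X[k]|² = 14.0000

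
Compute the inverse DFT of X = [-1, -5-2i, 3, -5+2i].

x[n] = (1/4) Σ(k=0 to 3) X[k] · e^(2πikn/4)

Computing each x[n]:
x[0] = -2
x[1] = 0
x[2] = 3
x[3] = -2

x = [-2, 0, 3, -2]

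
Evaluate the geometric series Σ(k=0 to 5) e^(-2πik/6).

Sum of all nth roots of unity equals 0 for n > 1 (geometric series with r ≠ 1).

0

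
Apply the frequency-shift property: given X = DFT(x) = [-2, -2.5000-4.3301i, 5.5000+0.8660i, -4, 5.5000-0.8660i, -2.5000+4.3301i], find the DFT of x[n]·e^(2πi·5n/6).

Modulation property: DFT(ω_6^(-5n)·x[n]) = X[(k-5) mod 6], so circularly shift X by 5 positions.

X[k-5] = [-2.5000-4.3301i, 5.5000+0.8660i, -4, 5.5000-0.8660i, -2.5000+4.3301i, -2]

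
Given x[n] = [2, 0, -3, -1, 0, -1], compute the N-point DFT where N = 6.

X[k] = Σ(n=0 to 5) x[n] · ω_6^(nk)
where ω_6 = e^(-2πi/6)

Computing each X[k]:
X[0] = -3
X[1] = 4.0000+1.7321i
X[2] = 3.0000-3.4641i
X[3] = 1
X[4] = 3.0000+3.4641i
X[5] = 4.0000-1.7321i

X = [-3, 4.0000+1.7321i, 3.0000-3.4641i, 1, 3.0000+3.4641i, 4.0000-1.7321i]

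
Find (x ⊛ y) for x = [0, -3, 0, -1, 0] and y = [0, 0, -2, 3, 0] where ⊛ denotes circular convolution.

(x ⊛ y)[n] = Σ(m=0 to 4) x[m] · y[(n-m) mod 5]

Computing each output sample:
(x ⊛ y)[0] = 2
(x ⊛ y)[1] = -3
(x ⊛ y)[2] = 0
(x ⊛ y)[3] = 6
(x ⊛ y)[4] = -9

x ⊛ y = [2, -3, 0, 6, -9]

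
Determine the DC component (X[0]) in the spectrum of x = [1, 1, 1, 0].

X[0] = Σ(n=0 to 3) x[n] · ω_4^0 = Σ x[n]
= (1) + (1) + (1) + (0)

X[0] = 3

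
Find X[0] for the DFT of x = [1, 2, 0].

X[0] = Σ(n=0 to 2) x[n] · ω_3^0 = Σ x[n]
= (1) + (2) + (0)

X[0] = 3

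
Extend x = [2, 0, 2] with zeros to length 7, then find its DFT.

Original 3-point DFT: [4, 1.0000+1.7321i, 1.0000-1.7321i]
Zero-padded 7-point DFT provides frequency interpolation.

DFT_7([x, 0, ...]) = [4, 1.5550-1.9499i, 0.1981+0.8678i, 3.2470+1.5637i, 3.2470-1.5637i, 0.1981-0.8678i, 1.5550+1.9499i]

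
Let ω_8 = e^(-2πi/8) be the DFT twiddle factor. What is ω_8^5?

ω_8^5 = e^(-2πi·5/8)
= cos(-2π·5/8) + i·sin(-2π·5/8)
= cos(-10π/8) + i·sin(-10π/8)

ω_8^5 = cos(-10π/8) + i·sin(-10π/8) = -0.7071+0.7071i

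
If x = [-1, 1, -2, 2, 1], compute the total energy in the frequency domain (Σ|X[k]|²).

Parseval: Σ|x[n]|² = (1/N)Σ|X[k]|², so Σ|X[k]|² = N·Σ|x[n]|² = 5·11.0000

Σ|X[k]|² = N·Σ|x[n]|² = 5·11.0000 = 55.0000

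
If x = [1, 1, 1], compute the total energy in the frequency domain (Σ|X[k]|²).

Parseval: Σ|x[n]|² = (1/N)Σ|X[k]|², so Σ|X[k]|² = N·Σ|x[n]|² = 3·3.0000

Σ|X[k]|² = N·Σ|x[n]|² = 3·3.0000 = 9.0000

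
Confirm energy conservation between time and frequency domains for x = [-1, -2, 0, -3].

Time domain:
Σ|x[n]|² = |-1|² + |-2|² + |0|² + |-3|² = 14.0000

Frequency domain:
(1/4)Σ|X[k]|² = (1/4)(|-6|² + |-1-1i|² + |4|² + |-1+1i|²) = (1/4)·56.0000 = 14.0000

Both sides agree, confirming Parseval's theorem.

Σ|x[n]|² = (1/N)Σ|X[k]|² = 14.0000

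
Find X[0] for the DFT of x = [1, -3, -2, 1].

X[0] = Σ(n=0 to 3) x[n] · ω_4^0 = Σ x[n]
= (1) + (-3) + (-2) + (1)

X[0] = -3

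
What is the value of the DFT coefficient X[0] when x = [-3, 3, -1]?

X[0] = Σ(n=0 to 2) x[n] · ω_3^0 = Σ x[n]
= (-3) + (3) + (-1)

X[0] = -1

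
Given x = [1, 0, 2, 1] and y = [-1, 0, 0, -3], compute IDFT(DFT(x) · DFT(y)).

(x ⊛ y)[n] = Σ(m=0 to 3) x[m] · y[(n-m) mod 4]

Computing each output sample:
(x ⊛ y)[0] = -1
(x ⊛ y)[1] = -6
(x ⊛ y)[2] = -5
(x ⊛ y)[3] = -4

x ⊛ y = [-1, -6, -5, -4]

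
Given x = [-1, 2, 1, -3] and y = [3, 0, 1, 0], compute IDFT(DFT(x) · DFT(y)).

(x ⊛ y)[n] = Σ(m=0 to 3) x[m] · y[(n-m) mod 4]

Computing each output sample:
(x ⊛ y)[0] = -2
(x ⊛ y)[1] = 3
(x ⊛ y)[2] = 2
(x ⊛ y)[3] = -7

x ⊛ y = [-2, 3, 2, -7]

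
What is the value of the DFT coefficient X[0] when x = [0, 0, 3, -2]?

X[0] = Σ(n=0 to 3) x[n] · ω_4^0 = Σ x[n]
= (0) + (0) + (3) + (-2)

X[0] = 1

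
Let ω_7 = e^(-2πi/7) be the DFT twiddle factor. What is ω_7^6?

ω_7^6 = e^(-2πi·6/7)
= cos(-2π·6/7) + i·sin(-2π·6/7)
= cos(-12π/7) + i·sin(-12π/7)

ω_7^6 = cos(-12π/7) + i·sin(-12π/7) = 0.6235+0.7818i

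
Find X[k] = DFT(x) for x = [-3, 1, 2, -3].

X[k] = Σ(n=0 to 3) x[n] · ω_4^(nk)
where ω_4 = e^(-2πi/4)

Computing each X[k]:
X[0] = -3
X[1] = -5-4i
X[2] = 1
X[3] = -5+4i

X = [-3, -5-4i, 1, -5+4i]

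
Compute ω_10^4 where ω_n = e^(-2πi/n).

ω_10^4 = e^(-2πi·4/10)
= cos(-2π·4/10) + i·sin(-2π·4/10)
= cos(-8π/10) + i·sin(-8π/10)

ω_10^4 = cos(-8π/10) + i·sin(-8π/10) = -0.8090-0.5878i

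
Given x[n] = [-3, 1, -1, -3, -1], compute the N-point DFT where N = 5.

X[k] = Σ(n=0 to 4) x[n] · ω_5^(nk)
where ω_5 = e^(-2πi/5)

Computing each X[k]:
X[0] = -7
X[1] = 0.2361-3.0777i
X[2] = -4.2361+0.7265i
X[3] = -4.2361-0.7265i
X[4] = 0.2361+3.0777i

X = [-7, 0.2361-3.0777i, -4.2361+0.7265i, -4.2361-0.7265i, 0.2361+3.0777i]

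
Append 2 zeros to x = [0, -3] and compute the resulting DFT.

Original 2-point DFT: [-3, 3]
Zero-padded 4-point DFT provides frequency interpolation.

DFT_4([x, 0, ...]) = [-3, 3i, 3, -3i]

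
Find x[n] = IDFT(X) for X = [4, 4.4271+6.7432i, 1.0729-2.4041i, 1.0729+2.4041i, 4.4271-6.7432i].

x[n] = (1/5) Σ(k=0 to 4) X[k] · e^(2πikn/5)

Computing each x[n]:
x[0] = 3
x[1] = -1
x[2] = -3
x[3] = 2
x[4] = 3

x = [3, -1, -3, 2, 3]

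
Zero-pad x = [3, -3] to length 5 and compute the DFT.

Original 2-point DFT: [0, 6]
Zero-padded 5-point DFT provides frequency interpolation.

DFT_5([x, 0, ...]) = [0, 2.0729+2.8532i, 5.4271+1.7634i, 5.4271-1.7634i, 2.0729-2.8532i]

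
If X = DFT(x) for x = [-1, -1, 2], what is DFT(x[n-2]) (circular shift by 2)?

Time shift by 2: X_shifted[k] = ω_3^(2k) · X[k]
Shifted x = [-1, 2, -1]

DFT(x[n-2]) = [0, -1.5000-2.5981i, -1.5000+2.5981i]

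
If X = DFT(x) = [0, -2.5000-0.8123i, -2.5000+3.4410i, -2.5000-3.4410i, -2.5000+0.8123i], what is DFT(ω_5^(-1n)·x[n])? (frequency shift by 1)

Modulation property: DFT(ω_5^(-1n)·x[n]) = X[(k-1) mod 5], so circularly shift X by 1 positions.

X[k-1] = [-2.5000+0.8123i, 0, -2.5000-0.8123i, -2.5000+3.4410i, -2.5000-3.4410i]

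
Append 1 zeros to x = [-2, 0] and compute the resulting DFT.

Original 2-point DFT: [-2, -2]
Zero-padded 3-point DFT provides frequency interpolation.

DFT_3([x, 0, ...]) = [-2, -2, -2]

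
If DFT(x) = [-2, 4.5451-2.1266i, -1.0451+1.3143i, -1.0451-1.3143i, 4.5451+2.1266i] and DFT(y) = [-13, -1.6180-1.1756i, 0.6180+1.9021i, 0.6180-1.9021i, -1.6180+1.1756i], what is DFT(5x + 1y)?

By linearity: DFT(5x + 1y) = 5·DFT(x) + 1·DFT(y)
= 5·[-2, 4.5451-2.1266i, -1.0451+1.3143i, -1.0451-1.3143i, 4.5451+2.1266i] + 1·[-13, -1.6180-1.1756i, 0.6180+1.9021i, 0.6180-1.9021i, -1.6180+1.1756i]

Computing element-wise:
Z[0] = 5·(-2) + 1·(-13) = -23
Z[1] = 5·(4.5451-2.1266i) + 1·(-1.6180-1.1756i) = 21.1075-11.8086i
Z[2] = 5·(-1.0451+1.3143i) + 1·(0.6180+1.9021i) = -4.6075+8.4736i
Z[3] = 5·(-1.0451-1.3143i) + 1·(0.6180-1.9021i) = -4.6075-8.4736i
Z[4] = 5·(4.5451+2.1266i) + 1·(-1.6180+1.1756i) = 21.1075+11.8086i

DFT(5x + 1y) = 5·X + 1·Y = [-23, 21.1075-11.8086i, -4.6075+8.4736i, -4.6075-8.4736i, 21.1075+11.8086i]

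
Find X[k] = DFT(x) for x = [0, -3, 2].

X[k] = Σ(n=0 to 2) x[n] · ω_3^(nk)
where ω_3 = e^(-2πi/3)

Computing each X[k]:
X[0] = -1
X[1] = 0.5000+4.3301i
X[2] = 0.5000-4.3301i

X = [-1, 0.5000+4.3301i, 0.5000-4.3301i]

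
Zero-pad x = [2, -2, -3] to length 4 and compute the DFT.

Original 3-point DFT: [-3, 4.5000-0.8660i, 4.5000+0.8660i]
Zero-padded 4-point DFT provides frequency interpolation.

DFT_4([x, 0, ...]) = [-3, 5+2i, 1, 5-2i]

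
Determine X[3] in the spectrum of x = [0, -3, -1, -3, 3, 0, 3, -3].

X[3] = Σ(n=0 to 7) x[n] · ω_8^(3n) where ω_8 = e^(-2πi/8)
= (0)·ω_8^0 + (-3)·ω_8^3 + (-1)·ω_8^6 + (-3)·ω_8^9 + (3)·ω_8^12 + (0)·ω_8^15 + (3)·ω_8^18 + (-3)·ω_8^21

X[3] = -0.8787-1.8787i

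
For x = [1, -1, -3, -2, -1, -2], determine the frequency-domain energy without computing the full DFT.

Parseval: Σ|x[n]|² = (1/N)Σ|X[k]|², so Σ|X[k]|² = N·Σ|x[n]|² = 6·20.0000

Σ|X[k]|² = N·Σ|x[n]|² = 6·20.0000 = 120.0000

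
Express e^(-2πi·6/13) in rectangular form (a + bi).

ω_13^6 = e^(-2πi·6/13)
= cos(-2π·6/13) + i·sin(-2π·6/13)
= cos(-12π/13) + i·sin(-12π/13)

ω_13^6 = cos(-12π/13) + i·sin(-12π/13) = -0.9709-0.2393i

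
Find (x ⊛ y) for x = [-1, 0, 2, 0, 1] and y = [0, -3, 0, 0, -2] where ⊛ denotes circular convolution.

(x ⊛ y)[n] = Σ(m=0 to 4) x[m] · y[(n-m) mod 5]

Computing each output sample:
(x ⊛ y)[0] = -3
(x ⊛ y)[1] = -1
(x ⊛ y)[2] = 0
(x ⊛ y)[3] = -8
(x ⊛ y)[4] = 2

x ⊛ y = [-3, -1, 0, -8, 2]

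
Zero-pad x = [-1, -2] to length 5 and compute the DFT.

Original 2-point DFT: [-3, 1]
Zero-padded 5-point DFT provides frequency interpolation.

DFT_5([x, 0, ...]) = [-3, -1.6180+1.9021i, 0.6180+1.1756i, 0.6180-1.1756i, -1.6180-1.9021i]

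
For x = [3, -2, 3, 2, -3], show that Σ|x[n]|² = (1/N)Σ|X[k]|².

Time domain:
Σ|x[n]|² = |3|² + |-2|² + |3|² + |2|² + |-3|² = 35.0000

Frequency domain:
(1/5)Σ|X[k]|² = (1/5)(|3|² + |-2.5902-1.5388i|² + |8.5902+0.3633i|² + |8.5902-0.3633i|² + |-2.5902+1.5388i|²) = (1/5)·175.0000 = 35.0000

Both sides agree, confirming Parseval's theorem.

Σ|x[n]|² = (1/N)Σ|X[k]|² = 35.0000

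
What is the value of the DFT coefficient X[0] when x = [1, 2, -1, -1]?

X[0] = Σ(n=0 to 3) x[n] · ω_4^0 = Σ x[n]
= (1) + (2) + (-1) + (-1)

X[0] = 1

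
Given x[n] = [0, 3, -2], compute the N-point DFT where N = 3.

X[k] = Σ(n=0 to 2) x[n] · ω_3^(nk)
where ω_3 = e^(-2πi/3)

Computing each X[k]:
X[0] = 1
X[1] = -0.5000-4.3301i
X[2] = -0.5000+4.3301i

X = [1, -0.5000-4.3301i, -0.5000+4.3301i]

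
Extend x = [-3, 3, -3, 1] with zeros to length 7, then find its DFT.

Original 4-point DFT: [-2, -2i, -10, 2i]
Zero-padded 7-point DFT provides frequency interpolation.

DFT_7([x, 0, ...]) = [-2, -1.3629+0.1454i, -0.3412-3.4446i, -7.7959-4.6221i, -7.7959+4.6221i, -0.3412+3.4446i, -1.3629-0.1454i]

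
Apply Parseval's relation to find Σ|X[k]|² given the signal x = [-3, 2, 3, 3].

Parseval: Σ|x[n]|² = (1/N)Σ|X[k]|², so Σ|X[k]|² = N·Σ|x[n]|² = 4·31.0000

Σ|X[k]|² = N·Σ|x[n]|² = 4·31.0000 = 124.0000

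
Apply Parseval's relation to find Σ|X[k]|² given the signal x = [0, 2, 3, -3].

Parseval: Σ|x[n]|² = (1/N)Σ|X[k]|², so Σ|X[k]|² = N·Σ|x[n]|² = 4·22.0000

Σ|X[k]|² = N·Σ|x[n]|² = 4·22.0000 = 88.0000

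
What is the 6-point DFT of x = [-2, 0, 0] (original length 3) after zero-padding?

Original 3-point DFT: [-2, -2, -2]
Zero-padded 6-point DFT provides frequency interpolation.

DFT_6([x, 0, ...]) = [-2, -2, -2, -2, -2, -2]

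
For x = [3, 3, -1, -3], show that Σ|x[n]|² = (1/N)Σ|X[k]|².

Time domain:
Σ|x[n]|² = |3|² + |3|² + |-1|² + |-3|² = 28.0000

Frequency domain:
(1/4)Σ|X[k]|² = (1/4)(|2|² + |4-6i|² + |2|² + |4+6i|²) = (1/4)·112.0000 = 28.0000

Both sides agree, confirming Parseval's theorem.

Σ|x[n]|² = (1/N)Σ|X[k]|² = 28.0000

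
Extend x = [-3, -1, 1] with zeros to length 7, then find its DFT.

Original 3-point DFT: [-3, -3.0000+1.7321i, -3.0000-1.7321i]
Zero-padded 7-point DFT provides frequency interpolation.

DFT_7([x, 0, ...]) = [-3, -3.8460-0.1931i, -3.6784+1.4088i, -1.4755+1.2157i, -1.4755-1.2157i, -3.6784-1.4088i, -3.8460+0.1931i]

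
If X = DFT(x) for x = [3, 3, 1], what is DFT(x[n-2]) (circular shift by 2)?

Time shift by 2: X_shifted[k] = ω_3^(2k) · X[k]
Shifted x = [3, 1, 3]

DFT(x[n-2]) = [7, 1.0000+1.7321i, 1.0000-1.7321i]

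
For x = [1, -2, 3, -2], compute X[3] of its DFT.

X[3] = Σ(n=0 to 3) x[n] · ω_4^(3n) where ω_4 = e^(-2πi/4)
= (1)·ω_4^0 + (-2)·ω_4^3 + (3)·ω_4^6 + (-2)·ω_4^9

X[3] = -2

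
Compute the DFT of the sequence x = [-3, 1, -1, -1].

X[k] = Σ(n=0 to 3) x[n] · ω_4^(nk)
where ω_4 = e^(-2πi/4)

Computing each X[k]:
X[0] = -4
X[1] = -2-2i
X[2] = -4
X[3] = -2+2i

X = [-4, -2-2i, -4, -2+2i]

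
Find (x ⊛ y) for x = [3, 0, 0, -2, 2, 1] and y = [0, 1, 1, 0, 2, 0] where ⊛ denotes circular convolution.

(x ⊛ y)[n] = Σ(m=0 to 5) x[m] · y[(n-m) mod 6]

Computing each output sample:
(x ⊛ y)[0] = 3
(x ⊛ y)[1] = 0
(x ⊛ y)[2] = 7
(x ⊛ y)[3] = 2
(x ⊛ y)[4] = 4
(x ⊛ y)[5] = 0

x ⊛ y = [3, 0, 7, 2, 4, 0]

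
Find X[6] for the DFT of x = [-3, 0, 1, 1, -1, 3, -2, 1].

X[6] = Σ(n=0 to 7) x[n] · ω_8^(6n) where ω_8 = e^(-2πi/8)
= (-3)·ω_8^0 + (0)·ω_8^6 + (1)·ω_8^12 + (1)·ω_8^18 + (-1)·ω_8^24 + (3)·ω_8^30 + (-2)·ω_8^36 + (1)·ω_8^42

X[6] = -3+1i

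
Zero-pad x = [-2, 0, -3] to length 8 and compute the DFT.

Original 3-point DFT: [-5, -0.5000-2.5981i, -0.5000+2.5981i]
Zero-padded 8-point DFT provides frequency interpolation.

DFT_8([x, 0, ...]) = [-5, -2+3i, 1, -2-3i, -5, -2+3i, 1, -2-3i]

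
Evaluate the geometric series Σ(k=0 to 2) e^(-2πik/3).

Sum of all nth roots of unity equals 0 for n > 1 (geometric series with r ≠ 1).

0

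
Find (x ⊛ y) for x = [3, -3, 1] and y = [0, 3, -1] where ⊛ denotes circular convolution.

(x ⊛ y)[n] = Σ(m=0 to 2) x[m] · y[(n-m) mod 3]

Computing each output sample:
(x ⊛ y)[0] = 6
(x ⊛ y)[1] = 8
(x ⊛ y)[2] = -12

x ⊛ y = [6, 8, -12]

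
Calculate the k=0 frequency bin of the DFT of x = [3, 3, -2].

X[0] = Σ(n=0 to 2) x[n] · ω_3^0 = Σ x[n]
= (3) + (3) + (-2)

X[0] = 4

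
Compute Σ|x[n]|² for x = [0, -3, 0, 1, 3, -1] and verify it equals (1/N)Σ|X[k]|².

Time domain:
Σ|x[n]|² = |0|² + |-3|² + |0|² + |1|² + |3|² + |-1|² = 20.0000

Frequency domain:
(1/6)Σ|X[k]|² = (1/6)(|0|² + |-4.5000+4.3301i|² + |1.5000-0.8660i|² + |6|² + |1.5000+0.8660i|² + |-4.5000-4.3301i|²) = (1/6)·120.0000 = 20.0000

Both sides agree, confirming Parseval's theorem.

Σ|x[n]|² = (1/N)Σ|X[k]|² = 20.0000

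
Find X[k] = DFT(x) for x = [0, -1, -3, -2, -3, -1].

X[k] = Σ(n=0 to 5) x[n] · ω_6^(nk)
where ω_6 = e^(-2πi/6)

Computing each X[k]:
X[0] = -10
X[1] = 4
X[2] = 2
X[3] = -2
X[4] = 2
X[5] = 4

X = [-10, 4, 2, -2, 2, 4]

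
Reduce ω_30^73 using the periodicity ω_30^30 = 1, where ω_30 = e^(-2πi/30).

Since ω_30^30 = 1, powers reduce modulo 30.
73 mod 30 = 13
So ω_30^73 = ω_30^13 = e^(-2πi·13/30)

ω_30^73 = ω_30^13 = -0.9135-0.4067i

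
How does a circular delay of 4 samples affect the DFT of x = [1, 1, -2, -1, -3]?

Time shift by 4: X_shifted[k] = ω_5^(4k) · X[k]
Shifted x = [1, -2, -1, -3, 1]

DFT(x[n-4]) = [-4, 3.9271+1.6776i, 0.5729+3.6655i, 0.5729-3.6655i, 3.9271-1.6776i]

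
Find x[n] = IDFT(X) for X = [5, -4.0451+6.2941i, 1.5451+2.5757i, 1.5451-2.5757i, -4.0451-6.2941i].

x[n] = (1/5) Σ(k=0 to 4) X[k] · e^(2πikn/5)

Computing each x[n]:
x[0] = 0
x[1] = -3
x[2] = 2
x[3] = 3
x[4] = 3

x = [0, -3, 2, 3, 3]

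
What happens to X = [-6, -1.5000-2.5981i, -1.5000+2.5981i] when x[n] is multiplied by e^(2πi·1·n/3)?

Modulation property: DFT(ω_3^(-1n)·x[n]) = X[(k-1) mod 3], so circularly shift X by 1 positions.

X[k-1] = [-1.5000+2.5981i, -6, -1.5000-2.5981i]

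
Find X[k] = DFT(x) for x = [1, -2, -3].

X[k] = Σ(n=0 to 2) x[n] · ω_3^(nk)
where ω_3 = e^(-2πi/3)

Computing each X[k]:
X[0] = -4
X[1] = 3.5000-0.8660i
X[2] = 3.5000+0.8660i

X = [-4, 3.5000-0.8660i, 3.5000+0.8660i]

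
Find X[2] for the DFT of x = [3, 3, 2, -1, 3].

X[2] = Σ(n=0 to 4) x[n] · ω_5^(2n) where ω_5 = e^(-2πi/5)
= (3)·ω_5^0 + (3)·ω_5^2 + (2)·ω_5^4 + (-1)·ω_5^6 + (3)·ω_5^8

X[2] = -1.5451+2.8532i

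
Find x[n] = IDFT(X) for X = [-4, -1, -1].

x[n] = (1/3) Σ(k=0 to 2) X[k] · e^(2πikn/3)

Computing each x[n]:
x[0] = -2
x[1] = -1
x[2] = -1

x = [-2, -1, -1]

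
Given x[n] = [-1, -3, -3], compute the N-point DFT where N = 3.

X[k] = Σ(n=0 to 2) x[n] · ω_3^(nk)
where ω_3 = e^(-2πi/3)

Computing each X[k]:
X[0] = -7
X[1] = 2
X[2] = 2

X = [-7, 2, 2]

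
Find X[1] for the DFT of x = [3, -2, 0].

X[1] = Σ(n=0 to 2) x[n] · ω_3^(1n) where ω_3 = e^(-2πi/3)
= (3)·ω_3^0 + (-2)·ω_3^1 + (0)·ω_3^2

X[1] = 4.0000+1.7321i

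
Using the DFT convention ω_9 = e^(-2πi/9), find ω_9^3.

ω_9^3 = e^(-2πi·3/9)
= cos(-2π·3/9) + i·sin(-2π·3/9)
= cos(-6π/9) + i·sin(-6π/9)

ω_9^3 = cos(-6π/9) + i·sin(-6π/9) = -0.5000-0.8660i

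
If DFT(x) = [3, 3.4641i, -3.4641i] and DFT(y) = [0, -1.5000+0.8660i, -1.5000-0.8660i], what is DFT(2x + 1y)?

By linearity: DFT(2x + 1y) = 2·DFT(x) + 1·DFT(y)
= 2·[3, 3.4641i, -3.4641i] + 1·[0, -1.5000+0.8660i, -1.5000-0.8660i]

Computing element-wise:
Z[0] = 2·(3) + 1·(0) = 6
Z[1] = 2·(3.4641i) + 1·(-1.5000+0.8660i) = -1.5000+7.7942i
Z[2] = 2·(-3.4641i) + 1·(-1.5000-0.8660i) = -1.5000-7.7942i

DFT(2x + 1y) = 2·X + 1·Y = [6, -1.5000+7.7942i, -1.5000-7.7942i]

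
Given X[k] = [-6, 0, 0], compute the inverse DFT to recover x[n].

x[n] = (1/3) Σ(k=0 to 2) X[k] · e^(2πikn/3)

Computing each x[n]:
x[0] = -2
x[1] = -2
x[2] = -2

x = [-2, -2, -2]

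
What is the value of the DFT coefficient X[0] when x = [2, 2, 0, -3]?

X[0] = Σ(n=0 to 3) x[n] · ω_4^0 = Σ x[n]
= (2) + (2) + (0) + (-3)

X[0] = 1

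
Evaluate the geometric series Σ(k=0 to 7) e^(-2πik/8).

Sum of all nth roots of unity equals 0 for n > 1 (geometric series with r ≠ 1).

0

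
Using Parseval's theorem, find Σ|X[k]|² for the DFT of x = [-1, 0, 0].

Parseval: Σ|x[n]|² = (1/N)Σ|X[k]|², so Σ|X[k]|² = N·Σ|x[n]|² = 3·1.0000

Σ|X[k]|² = N·Σ|x[n]|² = 3·1.0000 = 3.0000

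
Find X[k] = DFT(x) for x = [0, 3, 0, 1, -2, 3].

X[k] = Σ(n=0 to 5) x[n] · ω_6^(nk)
where ω_6 = e^(-2πi/6)

Computing each X[k]:
X[0] = 5
X[1] = 3.0000-1.7321i
X[2] = -1.0000+1.7321i
X[3] = -9
X[4] = -1.0000-1.7321i
X[5] = 3.0000+1.7321i

X = [5, 3.0000-1.7321i, -1.0000+1.7321i, -9, -1.0000-1.7321i, 3.0000+1.7321i]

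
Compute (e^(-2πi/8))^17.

Since ω_8^8 = 1, powers reduce modulo 8.
17 mod 8 = 1
So ω_8^17 = ω_8^1 = e^(-2πi·1/8)

ω_8^17 = ω_8^1 = 0.7071-0.7071i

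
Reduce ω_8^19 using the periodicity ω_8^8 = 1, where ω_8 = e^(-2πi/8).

Since ω_8^8 = 1, powers reduce modulo 8.
19 mod 8 = 3
So ω_8^19 = ω_8^3 = e^(-2πi·3/8)

ω_8^19 = ω_8^3 = -0.7071-0.7071i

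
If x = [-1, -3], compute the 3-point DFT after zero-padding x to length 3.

Original 2-point DFT: [-4, 2]
Zero-padded 3-point DFT provides frequency interpolation.

DFT_3([x, 0, ...]) = [-4, 0.5000+2.5981i, 0.5000-2.5981i]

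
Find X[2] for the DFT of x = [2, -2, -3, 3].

X[2] = Σ(n=0 to 3) x[n] · ω_4^(2n) where ω_4 = e^(-2πi/4)
= (2)·ω_4^0 + (-2)·ω_4^2 + (-3)·ω_4^4 + (3)·ω_4^6

X[2] = -2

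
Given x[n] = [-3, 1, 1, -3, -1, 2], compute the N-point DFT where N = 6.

X[k] = Σ(n=0 to 5) x[n] · ω_6^(nk)
where ω_6 = e^(-2πi/6)

Computing each X[k]:
X[0] = -3
X[1] = 1.5000-0.8660i
X[2] = -7.5000+2.5981i
X[3] = -3
X[4] = -7.5000-2.5981i
X[5] = 1.5000+0.8660i

X = [-3, 1.5000-0.8660i, -7.5000+2.5981i, -3, -7.5000-2.5981i, 1.5000+0.8660i]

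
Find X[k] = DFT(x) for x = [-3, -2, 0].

X[k] = Σ(n=0 to 2) x[n] · ω_3^(nk)
where ω_3 = e^(-2πi/3)

Computing each X[k]:
X[0] = -5
X[1] = -2.0000+1.7321i
X[2] = -2.0000-1.7321i

X = [-5, -2.0000+1.7321i, -2.0000-1.7321i]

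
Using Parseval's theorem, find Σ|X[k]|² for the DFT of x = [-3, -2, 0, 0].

Parseval: Σ|x[n]|² = (1/N)Σ|X[k]|², so Σ|X[k]|² = N·Σ|x[n]|² = 4·13.0000

Σ|X[k]|² = N·Σ|x[n]|² = 4·13.0000 = 52.0000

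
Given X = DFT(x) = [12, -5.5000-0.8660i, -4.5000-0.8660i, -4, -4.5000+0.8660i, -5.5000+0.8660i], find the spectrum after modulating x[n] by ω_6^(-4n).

Modulation property: DFT(ω_6^(-4n)·x[n]) = X[(k-4) mod 6], so circularly shift X by 4 positions.

X[k-4] = [-4.5000-0.8660i, -4, -4.5000+0.8660i, -5.5000+0.8660i, 12, -5.5000-0.8660i]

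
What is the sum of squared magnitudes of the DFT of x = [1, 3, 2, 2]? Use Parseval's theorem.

Parseval: Σ|x[n]|² = (1/N)Σ|X[k]|², so Σ|X[k]|² = N·Σ|x[n]|² = 4·18.0000

Σ|X[k]|² = N·Σ|x[n]|² = 4·18.0000 = 72.0000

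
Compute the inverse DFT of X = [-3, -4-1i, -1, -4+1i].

x[n] = (1/4) Σ(k=0 to 3) X[k] · e^(2πikn/4)

Computing each x[n]:
x[0] = -3
x[1] = 0
x[2] = 1
x[3] = -1

x = [-3, 0, 1, -1]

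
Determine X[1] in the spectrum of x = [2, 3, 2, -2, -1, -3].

X[1] = Σ(n=0 to 5) x[n] · ω_6^(1n) where ω_6 = e^(-2πi/6)
= (2)·ω_6^0 + (3)·ω_6^1 + (2)·ω_6^2 + (-2)·ω_6^3 + (-1)·ω_6^4 + (-3)·ω_6^5

X[1] = 3.5000-7.7942i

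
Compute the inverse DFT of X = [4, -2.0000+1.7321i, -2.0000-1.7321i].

x[n] = (1/3) Σ(k=0 to 2) X[k] · e^(2πikn/3)

Computing each x[n]:
x[0] = 0
x[1] = 1
x[2] = 3

x = [0, 1, 3]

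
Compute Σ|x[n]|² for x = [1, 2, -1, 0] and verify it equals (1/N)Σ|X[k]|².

Time domain:
Σ|x[n]|² = |1|² + |2|² + |-1|² + |0|² = 6.0000

Frequency domain:
(1/4)Σ|X[k]|² = (1/4)(|2|² + |2-2i|² + |-2|² + |2+2i|²) = (1/4)·24.0000 = 6.0000

Both sides agree, confirming Parseval's theorem.

Σ|x[n]|² = (1/N)Σ|X[k]|² = 6.0000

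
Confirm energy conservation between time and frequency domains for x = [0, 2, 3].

Time domain:
Σ|x[n]|² = |0|² + |2|² + |3|² = 13.0000

Frequency domain:
(1/3)Σ|X[k]|² = (1/3)(|5|² + |-2.5000+0.8660i|² + |-2.5000-0.8660i|²) = (1/3)·39.0000 = 13.0000

Both sides agree, confirming Parseval's theorem.

Σ|x[n]|² = (1/N)Σ|X[k]|² = 13.0000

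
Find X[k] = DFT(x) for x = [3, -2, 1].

X[k] = Σ(n=0 to 2) x[n] · ω_3^(nk)
where ω_3 = e^(-2πi/3)

Computing each X[k]:
X[0] = 2
X[1] = 3.5000+2.5981i
X[2] = 3.5000-2.5981i

X = [2, 3.5000+2.5981i, 3.5000-2.5981i]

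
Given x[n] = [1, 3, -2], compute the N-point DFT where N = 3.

X[k] = Σ(n=0 to 2) x[n] · ω_3^(nk)
where ω_3 = e^(-2πi/3)

Computing each X[k]:
X[0] = 2
X[1] = 0.5000-4.3301i
X[2] = 0.5000+4.3301i

X = [2, 0.5000-4.3301i, 0.5000+4.3301i]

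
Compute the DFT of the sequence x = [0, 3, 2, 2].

X[k] = Σ(n=0 to 3) x[n] · ω_4^(nk)
where ω_4 = e^(-2πi/4)

Computing each X[k]:
X[0] = 7
X[1] = -2-1i
X[2] = -3
X[3] = -2+1i

X = [7, -2-1i, -3, -2+1i]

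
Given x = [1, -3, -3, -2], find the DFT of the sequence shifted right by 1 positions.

Time shift by 1: X_shifted[k] = ω_4^(1k) · X[k]
Shifted x = [-2, 1, -3, -3]

DFT(x[n-1]) = [-7, 1-4i, -3, 1+4i]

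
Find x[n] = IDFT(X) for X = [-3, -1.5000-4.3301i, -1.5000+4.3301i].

x[n] = (1/3) Σ(k=0 to 2) X[k] · e^(2πikn/3)

Computing each x[n]:
x[0] = -2
x[1] = 2
x[2] = -3

x = [-2, 2, -3]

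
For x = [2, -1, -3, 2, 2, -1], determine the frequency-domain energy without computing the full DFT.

Parseval: Σ|x[n]|² = (1/N)Σ|X[k]|², so Σ|X[k]|² = N·Σ|x[n]|² = 6·23.0000

Σ|X[k]|² = N·Σ|x[n]|² = 6·23.0000 = 138.0000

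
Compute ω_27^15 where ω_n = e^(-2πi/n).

ω_27^15 = e^(-2πi·15/27)
= cos(-2π·15/27) + i·sin(-2π·15/27)
= cos(-30π/27) + i·sin(-30π/27)

ω_27^15 = cos(-30π/27) + i·sin(-30π/27) = -0.9397+0.3420i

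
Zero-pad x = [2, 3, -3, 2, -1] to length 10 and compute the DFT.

Original 5-point DFT: [3, 3.4271-0.8653i, 0.0729-7.1064i, 0.0729+7.1064i, 3.4271+0.8653i]
Zero-padded 10-point DFT provides frequency interpolation.

DFT_10([x, 0, ...]) = [3, 3.6910-0.2245i, 3.4271-0.8653i, 4.8090-2.4899i, 0.0729-7.1064i, -7, 0.0729+7.1064i, 4.8090+2.4899i, 3.4271+0.8653i, 3.6910+0.2245i]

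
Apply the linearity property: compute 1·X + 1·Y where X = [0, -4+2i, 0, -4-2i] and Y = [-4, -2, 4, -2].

By linearity: DFT(1x + 1y) = 1·DFT(x) + 1·DFT(y)
= 1·[0, -4+2i, 0, -4-2i] + 1·[-4, -2, 4, -2]

Computing element-wise:
Z[0] = 1·(0) + 1·(-4) = -4
Z[1] = 1·(-4+2i) + 1·(-2) = -6+2i
Z[2] = 1·(0) + 1·(4) = 4
Z[3] = 1·(-4-2i) + 1·(-2) = -6-2i

DFT(1x + 1y) = 1·X + 1·Y = [-4, -6+2i, 4, -6-2i]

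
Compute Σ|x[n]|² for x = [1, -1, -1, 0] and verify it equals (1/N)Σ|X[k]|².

Time domain:
Σ|x[n]|² = |1|² + |-1|² + |-1|² + |0|² = 3.0000

Frequency domain:
(1/4)Σ|X[k]|² = (1/4)(|-1|² + |2+1i|² + |1|² + |2-1i|²) = (1/4)·12.0000 = 3.0000

Both sides agree, confirming Parseval's theorem.

Σ|x[n]|² = (1/N)Σ|X[k]|² = 3.0000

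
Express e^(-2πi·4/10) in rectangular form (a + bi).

ω_10^4 = e^(-2πi·4/10)
= cos(-2π·4/10) + i·sin(-2π·4/10)
= cos(-8π/10) + i·sin(-8π/10)

ω_10^4 = cos(-8π/10) + i·sin(-8π/10) = -0.8090-0.5878i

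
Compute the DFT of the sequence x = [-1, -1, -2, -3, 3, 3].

X[k] = Σ(n=0 to 5) x[n] · ω_6^(nk)
where ω_6 = e^(-2πi/6)

Computing each X[k]:
X[0] = -1
X[1] = 2.5000+7.7942i
X[2] = -5.5000-0.8660i
X[3] = 1
X[4] = -5.5000+0.8660i
X[5] = 2.5000-7.7942i

X = [-1, 2.5000+7.7942i, -5.5000-0.8660i, 1, -5.5000+0.8660i, 2.5000-7.7942i]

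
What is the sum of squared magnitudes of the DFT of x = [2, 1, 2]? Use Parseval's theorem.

Parseval: Σ|x[n]|² = (1/N)Σ|X[k]|², so Σ|X[k]|² = N·Σ|x[n]|² = 3·9.0000

Σ|X[k]|² = N·Σ|x[n]|² = 3·9.0000 = 27.0000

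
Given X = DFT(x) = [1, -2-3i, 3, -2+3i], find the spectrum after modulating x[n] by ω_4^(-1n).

Modulation property: DFT(ω_4^(-1n)·x[n]) = X[(k-1) mod 4], so circularly shift X by 1 positions.

X[k-1] = [-2+3i, 1, -2-3i, 3]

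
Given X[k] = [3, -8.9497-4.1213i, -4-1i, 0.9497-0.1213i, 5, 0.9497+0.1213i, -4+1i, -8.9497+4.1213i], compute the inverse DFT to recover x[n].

x[n] = (1/8) Σ(k=0 to 7) X[k] · e^(2πikn/8)

Computing each x[n]:
x[0] = -2
x[1] = -1
x[2] = 3
x[3] = 2
x[4] = 2
x[5] = 1
x[6] = 1
x[7] = -3

x = [-2, -1, 3, 2, 2, 1, 1, -3]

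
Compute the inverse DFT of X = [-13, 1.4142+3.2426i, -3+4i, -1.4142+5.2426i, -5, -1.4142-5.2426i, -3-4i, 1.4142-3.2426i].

x[n] = (1/8) Σ(k=0 to 7) X[k] · e^(2πikn/8)

Computing each x[n]:
x[0] = -3
x[1] = -3
x[2] = -1
x[3] = -2
x[4] = -3
x[5] = -1
x[6] = -2
x[7] = 2

x = [-3, -3, -1, -2, -3, -1, -2, 2]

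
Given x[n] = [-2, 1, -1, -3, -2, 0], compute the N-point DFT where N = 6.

X[k] = Σ(n=0 to 5) x[n] · ω_6^(nk)
where ω_6 = e^(-2πi/6)

Computing each X[k]:
X[0] = -7
X[1] = 3.0000-1.7321i
X[2] = -4
X[3] = -3
X[4] = -4
X[5] = 3.0000+1.7321i

X = [-7, 3.0000-1.7321i, -4, -3, -4, 3.0000+1.7321i]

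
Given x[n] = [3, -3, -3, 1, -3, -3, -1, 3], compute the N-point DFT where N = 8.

X[k] = Σ(n=0 to 7) x[n] · ω_8^(nk)
where ω_8 = e^(-2πi/8)

Computing each X[k]:
X[0] = -6
X[1] = 7.4142+3.4142i
X[2] = 4+10i
X[3] = 4.5858-0.5858i
X[4] = -2
X[5] = 4.5858+0.5858i
X[6] = 4-10i
X[7] = 7.4142-3.4142i

X = [-6, 7.4142+3.4142i, 4+10i, 4.5858-0.5858i, -2, 4.5858+0.5858i, 4-10i, 7.4142-3.4142i]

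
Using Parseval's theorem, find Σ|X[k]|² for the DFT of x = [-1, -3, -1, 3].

Parseval: Σ|x[n]|² = (1/N)Σ|X[k]|², so Σ|X[k]|² = N·Σ|x[n]|² = 4·20.0000

Σ|X[k]|² = N·Σ|x[n]|² = 4·20.0000 = 80.0000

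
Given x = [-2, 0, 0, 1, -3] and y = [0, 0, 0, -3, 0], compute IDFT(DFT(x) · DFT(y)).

(x ⊛ y)[n] = Σ(m=0 to 4) x[m] · y[(n-m) mod 5]

Computing each output sample:
(x ⊛ y)[0] = 0
(x ⊛ y)[1] = -3
(x ⊛ y)[2] = 9
(x ⊛ y)[3] = 6
(x ⊛ y)[4] = 0

x ⊛ y = [0, -3, 9, 6, 0]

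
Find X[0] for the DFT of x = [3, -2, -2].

X[0] = Σ(n=0 to 2) x[n] · ω_3^0 = Σ x[n]
= (3) + (-2) + (-2)

X[0] = -1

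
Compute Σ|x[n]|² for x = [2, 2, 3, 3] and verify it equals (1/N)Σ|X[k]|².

Time domain:
Σ|x[n]|² = |2|² + |2|² + |3|² + |3|² = 26.0000

Frequency domain:
(1/4)Σ|X[k]|² = (1/4)(|10|² + |-1+1i|² + |0|² + |-1-1i|²) = (1/4)·104.0000 = 26.0000

Both sides agree, confirming Parseval's theorem.

Σ|x[n]|² = (1/N)Σ|X[k]|² = 26.0000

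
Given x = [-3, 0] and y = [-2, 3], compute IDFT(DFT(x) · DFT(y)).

(x ⊛ y)[n] = Σ(m=0 to 1) x[m] · y[(n-m) mod 2]

Computing each output sample:
(x ⊛ y)[0] = 6
(x ⊛ y)[1] = -9

x ⊛ y = [6, -9]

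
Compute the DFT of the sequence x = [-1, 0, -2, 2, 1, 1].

X[k] = Σ(n=0 to 5) x[n] · ω_6^(nk)
where ω_6 = e^(-2πi/6)

Computing each X[k]:
X[0] = 1
X[1] = -2.0000+3.4641i
X[2] = 1.0000-1.7321i
X[3] = -5
X[4] = 1.0000+1.7321i
X[5] = -2.0000-3.4641i

X = [1, -2.0000+3.4641i, 1.0000-1.7321i, -5, 1.0000+1.7321i, -2.0000-3.4641i]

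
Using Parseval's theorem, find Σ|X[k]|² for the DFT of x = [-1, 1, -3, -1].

Parseval: Σ|x[n]|² = (1/N)Σ|X[k]|², so Σ|X[k]|² = N·Σ|x[n]|² = 4·12.0000

Σ|X[k]|² = N·Σ|x[n]|² = 4·12.0000 = 48.0000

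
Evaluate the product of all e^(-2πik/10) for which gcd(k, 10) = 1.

The primitive 10th roots of unity are ω_10^k for k coprime to 10: k ∈ {1, 3, 7, 9}
Their product equals the constant term of the cyclotomic polynomial Φ_10(x) up to sign.
For n ≥ 3, the product of all primitive nth roots of unity is 1. (For n=1 it is 1; for n=2 it is -1.)

1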